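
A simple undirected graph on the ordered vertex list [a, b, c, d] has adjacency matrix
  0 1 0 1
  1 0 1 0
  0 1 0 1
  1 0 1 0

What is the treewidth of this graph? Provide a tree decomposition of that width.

Treewidth 2.
One optimal decomposition is:
Bags: B1 = {a, b, c}  B2 = {a, c, d}
Tree: B1–B2

Each bag holds 3 vertices, so the decomposition has width 2, which upper-bounds the treewidth. For the lower bound, G contains the cycle a–b–c–d–a, so G is not a forest; only forests have treewidth ≤ 1, hence tw(G) ≥ 2. Hence tw(G) = 2 exactly.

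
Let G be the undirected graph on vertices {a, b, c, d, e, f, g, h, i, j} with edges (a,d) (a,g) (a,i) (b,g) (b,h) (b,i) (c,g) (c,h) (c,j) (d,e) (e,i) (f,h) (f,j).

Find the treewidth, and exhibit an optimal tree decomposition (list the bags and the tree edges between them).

Each bag holds 3 vertices, so the decomposition has width 2, which upper-bounds the treewidth. Since e–d–a–i–e is a cycle in G, G is not acyclic. Forests are exactly the graphs of treewidth ≤ 1, so tw(G) ≥ 2. Therefore the treewidth is 2.

Treewidth 2.
One optimal decomposition is:
Bags: B1 = {d, e, i}  B2 = {a, d, i}  B3 = {a, b, i}  B4 = {a, b, g}  B5 = {b, g, h}  B6 = {c, g, h}  B7 = {c, f, h}  B8 = {c, f, j}
Tree: B1–B2, B2–B3, B3–B4, B4–B5, B5–B6, B6–B7, B7–B8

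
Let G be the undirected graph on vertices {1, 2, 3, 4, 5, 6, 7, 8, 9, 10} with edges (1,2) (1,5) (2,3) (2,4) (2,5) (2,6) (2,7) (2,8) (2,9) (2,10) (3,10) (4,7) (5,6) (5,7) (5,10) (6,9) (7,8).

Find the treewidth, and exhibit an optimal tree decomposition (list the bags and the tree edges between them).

Every bag has size at most 3, so the width is 3 − 1 = 2 and tw(G) ≤ 2. For the lower bound, the 3 vertices {2, 3, 10} are pairwise adjacent, and any tree decomposition puts a clique entirely inside one bag — forcing width ≥ 2. Therefore the treewidth is 2.

Treewidth 2.
Bags: B1 = {1, 2, 5}  B2 = {2, 5, 10}  B3 = {2, 5, 6}  B4 = {2, 5, 7}  B5 = {2, 4, 7}  B6 = {2, 3, 10}  B7 = {2, 7, 8}  B8 = {2, 6, 9}
Tree: B1–B2, B1–B3, B3–B4, B4–B5, B2–B6, B4–B7, B3–B8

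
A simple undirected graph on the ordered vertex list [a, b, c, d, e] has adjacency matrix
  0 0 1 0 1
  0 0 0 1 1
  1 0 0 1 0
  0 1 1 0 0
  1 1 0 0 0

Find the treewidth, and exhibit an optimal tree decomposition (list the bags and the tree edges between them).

The largest bag has 3 vertices, giving width 2; this decomposition certifies tw(G) ≤ 2. The edges a–c–d–b–e–a form a cycle, so G is not a tree and its treewidth is at least 2. Hence tw(G) = 2 exactly.

Treewidth 2.
One optimal decomposition is:
Bags: B1 = {a, c, d}  B2 = {a, b, d}  B3 = {a, b, e}
Tree: B1–B2, B2–B3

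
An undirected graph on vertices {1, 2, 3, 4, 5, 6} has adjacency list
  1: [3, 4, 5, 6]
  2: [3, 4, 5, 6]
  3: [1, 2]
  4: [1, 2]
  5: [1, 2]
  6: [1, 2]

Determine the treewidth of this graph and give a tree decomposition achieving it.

Each bag holds 3 vertices, so the decomposition has width 2, which upper-bounds the treewidth. The edges 2–4–1–5–2 form a cycle, so G is not a tree and its treewidth is at least 2. Hence tw(G) = 2 exactly.

Treewidth 2.
One such decomposition:
Bags: B1 = {1, 2, 4}  B2 = {1, 2, 5}  B3 = {1, 2, 3}  B4 = {1, 2, 6}
Tree: B1–B2, B2–B3, B3–B4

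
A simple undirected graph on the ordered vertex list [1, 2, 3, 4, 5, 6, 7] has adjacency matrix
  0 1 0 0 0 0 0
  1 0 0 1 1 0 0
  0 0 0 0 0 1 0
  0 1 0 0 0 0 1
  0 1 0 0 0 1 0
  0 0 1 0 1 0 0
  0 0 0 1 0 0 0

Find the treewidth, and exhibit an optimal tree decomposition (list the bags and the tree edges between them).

Every bag has size at most 2, so the width is 2 − 1 = 1 and tw(G) ≤ 1. G has an edge, so its treewidth is at least 1. Combining the bounds, tw(G) = 1.

Treewidth 1.
One optimal decomposition is:
Bags: B1 = {2, 5}  B2 = {2, 4}  B3 = {1, 2}  B4 = {5, 6}  B5 = {4, 7}  B6 = {3, 6}
Tree: B1–B2, B2–B3, B1–B4, B2–B5, B4–B6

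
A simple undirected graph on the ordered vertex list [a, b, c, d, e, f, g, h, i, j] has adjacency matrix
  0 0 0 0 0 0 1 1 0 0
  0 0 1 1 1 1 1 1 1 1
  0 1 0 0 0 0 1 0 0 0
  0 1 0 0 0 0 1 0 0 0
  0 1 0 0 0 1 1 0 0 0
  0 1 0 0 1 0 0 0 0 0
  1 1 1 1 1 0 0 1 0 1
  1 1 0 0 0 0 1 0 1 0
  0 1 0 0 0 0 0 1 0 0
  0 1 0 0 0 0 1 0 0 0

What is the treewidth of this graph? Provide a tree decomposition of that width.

Treewidth 2.
Bags: B1 = {b, c, g}  B2 = {b, g, h}  B3 = {b, e, g}  B4 = {b, g, j}  B5 = {b, e, f}  B6 = {a, g, h}  B7 = {b, h, i}  B8 = {b, d, g}
Tree: B1–B2, B2–B3, B1–B4, B3–B5, B2–B6, B2–B7, B2–B8

Every bag has size at most 3, so the width is 3 − 1 = 2 and tw(G) ≤ 2. For the lower bound, the 3 vertices {a, g, h} are pairwise adjacent, and any tree decomposition puts a clique entirely inside one bag — forcing width ≥ 2. Therefore the treewidth is 2.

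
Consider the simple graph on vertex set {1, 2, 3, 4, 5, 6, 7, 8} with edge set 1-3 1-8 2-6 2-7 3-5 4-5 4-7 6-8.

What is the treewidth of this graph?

2

A width-2 tree decomposition is:
Bags: B1 = {1, 3, 5}  B2 = {1, 4, 5}  B3 = {1, 4, 7}  B4 = {1, 2, 7}  B5 = {1, 2, 6}  B6 = {1, 6, 8}
Tree: B1–B2, B2–B3, B3–B4, B4–B5, B5–B6
Every bag has size at most 3, so the width is 3 − 1 = 2 and tw(G) ≤ 2. The edges 1–3–5–4–7–2–6–8–1 form a cycle, so G is not a tree and its treewidth is at least 2. Combining the bounds, tw(G) = 2.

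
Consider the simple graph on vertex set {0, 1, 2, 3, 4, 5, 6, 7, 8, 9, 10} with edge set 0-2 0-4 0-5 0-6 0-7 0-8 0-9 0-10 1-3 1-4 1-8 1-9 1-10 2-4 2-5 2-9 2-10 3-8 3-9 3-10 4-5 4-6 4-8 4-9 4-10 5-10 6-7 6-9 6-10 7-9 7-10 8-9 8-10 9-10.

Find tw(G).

4

A width-4 tree decomposition is:
Bags: B1 = {0, 4, 6, 9, 10}  B2 = {0, 2, 4, 9, 10}  B3 = {0, 2, 4, 5, 10}  B4 = {0, 4, 8, 9, 10}  B5 = {1, 4, 8, 9, 10}  B6 = {1, 3, 8, 9, 10}  B7 = {0, 6, 7, 9, 10}
Tree: B1–B2, B2–B3, B2–B4, B4–B5, B5–B6, B1–B7
Each bag holds 5 vertices, so the decomposition has width 4, which upper-bounds the treewidth. For the lower bound, the 5 vertices {0, 4, 8, 9, 10} are pairwise adjacent, and any tree decomposition puts a clique entirely inside one bag — forcing width ≥ 4. Hence tw(G) = 4 exactly.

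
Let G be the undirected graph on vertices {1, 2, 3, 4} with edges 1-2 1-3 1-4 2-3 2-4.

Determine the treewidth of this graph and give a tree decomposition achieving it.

Each bag holds 3 vertices, so the decomposition has width 2, which upper-bounds the treewidth. For the lower bound, the 3 vertices {1, 2, 3} are pairwise adjacent, and any tree decomposition puts a clique entirely inside one bag — forcing width ≥ 2. Hence tw(G) = 2 exactly.

Treewidth 2.
One optimal decomposition is:
Bags: B1 = {1, 2, 3}  B2 = {1, 2, 4}
Tree: B1–B2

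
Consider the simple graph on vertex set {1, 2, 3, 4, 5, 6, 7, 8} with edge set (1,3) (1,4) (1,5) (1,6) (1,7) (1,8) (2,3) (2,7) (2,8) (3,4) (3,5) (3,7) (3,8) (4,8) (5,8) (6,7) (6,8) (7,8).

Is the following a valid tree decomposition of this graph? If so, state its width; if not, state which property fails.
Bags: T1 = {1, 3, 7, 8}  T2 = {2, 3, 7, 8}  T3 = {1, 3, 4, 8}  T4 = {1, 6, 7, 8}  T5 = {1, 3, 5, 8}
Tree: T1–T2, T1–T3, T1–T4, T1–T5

Yes; width 3.

Vertex coverage: the bags together contain {1, 2, 3, 4, 5, 6, 7, 8}, the full vertex set. Edge coverage: each edge of G has both endpoints in at least one bag. Running intersection: for every vertex, the bags containing it form a connected subtree. All three properties hold, so this is a valid tree decomposition of width max|bag| − 1 = 3, and hence tw(G) ≤ 3.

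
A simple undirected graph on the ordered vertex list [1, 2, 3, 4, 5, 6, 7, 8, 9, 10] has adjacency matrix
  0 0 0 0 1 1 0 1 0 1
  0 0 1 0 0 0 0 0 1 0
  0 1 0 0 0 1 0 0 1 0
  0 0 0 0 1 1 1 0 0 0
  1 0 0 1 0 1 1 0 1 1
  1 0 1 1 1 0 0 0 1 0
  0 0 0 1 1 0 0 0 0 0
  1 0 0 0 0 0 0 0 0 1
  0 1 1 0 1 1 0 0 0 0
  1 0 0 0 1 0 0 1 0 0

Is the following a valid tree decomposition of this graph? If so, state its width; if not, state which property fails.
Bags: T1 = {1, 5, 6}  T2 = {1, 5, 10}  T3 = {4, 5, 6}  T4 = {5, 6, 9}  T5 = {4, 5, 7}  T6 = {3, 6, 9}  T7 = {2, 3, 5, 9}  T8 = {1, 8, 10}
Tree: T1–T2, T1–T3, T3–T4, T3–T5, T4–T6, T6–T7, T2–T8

No — bags containing vertex 5 are not connected in the tree.

A tree decomposition must satisfy three properties: every vertex lies in some bag; for every edge, both endpoints lie together in some bag; and for every vertex, the bags containing it form a connected subtree. Here bags containing vertex 5 are not connected in the tree, so the decomposition is invalid.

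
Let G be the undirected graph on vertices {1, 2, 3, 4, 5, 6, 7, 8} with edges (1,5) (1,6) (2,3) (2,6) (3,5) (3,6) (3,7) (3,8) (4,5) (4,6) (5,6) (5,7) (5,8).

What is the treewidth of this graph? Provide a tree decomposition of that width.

Each bag holds 3 vertices, so the decomposition has width 2, which upper-bounds the treewidth. Conversely, {2, 3, 6} is a clique of size 3, and the vertices of any clique must share a bag in every tree decomposition; so some bag has ≥ 3 vertices and tw(G) ≥ 2. Therefore the treewidth is 2.

Treewidth 2.
One optimal decomposition is:
Bags: B1 = {3, 5, 8}  B2 = {3, 5, 6}  B3 = {1, 5, 6}  B4 = {3, 5, 7}  B5 = {2, 3, 6}  B6 = {4, 5, 6}
Tree: B1–B2, B2–B3, B2–B4, B2–B5, B2–B6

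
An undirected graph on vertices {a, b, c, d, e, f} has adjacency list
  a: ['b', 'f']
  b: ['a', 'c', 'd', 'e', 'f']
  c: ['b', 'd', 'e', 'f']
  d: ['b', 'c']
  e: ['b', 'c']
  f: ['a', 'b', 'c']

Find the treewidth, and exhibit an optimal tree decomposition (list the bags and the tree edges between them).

Treewidth 2.
Bags: B1 = {b, c, f}  B2 = {a, b, f}  B3 = {b, c, e}  B4 = {b, c, d}
Tree: B1–B2, B1–B3, B3–B4

Every bag has size at most 3, so the width is 3 − 1 = 2 and tw(G) ≤ 2. For the lower bound, the 3 vertices {b, c, d} are pairwise adjacent, and any tree decomposition puts a clique entirely inside one bag — forcing width ≥ 2. Hence tw(G) = 2 exactly.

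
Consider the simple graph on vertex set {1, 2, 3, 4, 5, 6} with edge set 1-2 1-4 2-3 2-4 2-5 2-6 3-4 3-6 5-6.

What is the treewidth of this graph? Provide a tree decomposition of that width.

Treewidth 2.
One such decomposition:
Bags: B1 = {2, 5, 6}  B2 = {2, 3, 6}  B3 = {2, 3, 4}  B4 = {1, 2, 4}
Tree: B1–B2, B2–B3, B3–B4

Each bag holds 3 vertices, so the decomposition has width 2, which upper-bounds the treewidth. Conversely, {1, 2, 4} is a clique of size 3, and the vertices of any clique must share a bag in every tree decomposition; so some bag has ≥ 3 vertices and tw(G) ≥ 2. Hence tw(G) = 2 exactly.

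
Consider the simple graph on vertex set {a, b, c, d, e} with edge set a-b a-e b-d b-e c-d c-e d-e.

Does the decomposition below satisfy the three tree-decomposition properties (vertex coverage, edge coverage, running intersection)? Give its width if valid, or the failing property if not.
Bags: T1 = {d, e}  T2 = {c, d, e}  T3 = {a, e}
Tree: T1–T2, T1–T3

A tree decomposition must satisfy three properties: every vertex lies in some bag; for every edge, both endpoints lie together in some bag; and for every vertex, the bags containing it form a connected subtree. Here vertex b appears in no bag, so the decomposition is invalid.

No — vertex b appears in no bag.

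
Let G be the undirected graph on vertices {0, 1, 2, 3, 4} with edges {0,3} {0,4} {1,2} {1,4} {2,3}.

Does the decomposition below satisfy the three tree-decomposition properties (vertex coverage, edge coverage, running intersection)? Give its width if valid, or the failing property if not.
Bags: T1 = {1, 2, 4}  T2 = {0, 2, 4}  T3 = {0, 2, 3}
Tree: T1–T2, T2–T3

Yes; width 2.

Vertex coverage: the bags together contain {0, 1, 2, 3, 4}, the full vertex set. Edge coverage: each edge of G has both endpoints in at least one bag. Running intersection: for every vertex, the bags containing it form a connected subtree. All three properties hold, so this is a valid tree decomposition of width max|bag| − 1 = 2, and hence tw(G) ≤ 2.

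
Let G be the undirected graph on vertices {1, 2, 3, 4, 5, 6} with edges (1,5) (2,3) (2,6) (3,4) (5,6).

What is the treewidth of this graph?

1

A width-1 tree decomposition is:
Bags: B1 = {1, 5}  B2 = {5, 6}  B3 = {2, 6}  B4 = {2, 3}  B5 = {3, 4}
Tree: B1–B2, B2–B3, B3–B4, B4–B5
The largest bag has 2 vertices, giving width 1; this decomposition certifies tw(G) ≤ 1. G has an edge, so its treewidth is at least 1. Therefore the treewidth is 1.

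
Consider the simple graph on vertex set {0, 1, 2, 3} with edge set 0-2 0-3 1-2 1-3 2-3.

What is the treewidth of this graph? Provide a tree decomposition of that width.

Treewidth 2.
Bags: B1 = {1, 2, 3}  B2 = {0, 2, 3}
Tree: B1–B2

Every bag has size at most 3, so the width is 3 − 1 = 2 and tw(G) ≤ 2. Conversely, {0, 2, 3} is a clique of size 3, and the vertices of any clique must share a bag in every tree decomposition; so some bag has ≥ 3 vertices and tw(G) ≥ 2. Therefore the treewidth is 2.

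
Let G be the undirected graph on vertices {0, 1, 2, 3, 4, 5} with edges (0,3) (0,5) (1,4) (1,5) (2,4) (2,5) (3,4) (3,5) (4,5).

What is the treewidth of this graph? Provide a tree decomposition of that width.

Treewidth 2.
One optimal decomposition is:
Bags: B1 = {3, 4, 5}  B2 = {2, 4, 5}  B3 = {1, 4, 5}  B4 = {0, 3, 5}
Tree: B1–B2, B2–B3, B1–B4

Every bag has size at most 3, so the width is 3 − 1 = 2 and tw(G) ≤ 2. On the other hand G contains the 3-clique {0, 3, 5}. A clique must lie in a single bag of any decomposition, so no decomposition can have width below 2. Combining the bounds, tw(G) = 2.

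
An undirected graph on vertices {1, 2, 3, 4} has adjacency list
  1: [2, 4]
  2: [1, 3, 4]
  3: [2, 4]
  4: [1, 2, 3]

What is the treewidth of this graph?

2

A width-2 tree decomposition is:
Bags: B1 = {1, 2, 4}  B2 = {2, 3, 4}
Tree: B1–B2
Every bag has size at most 3, so the width is 3 − 1 = 2 and tw(G) ≤ 2. On the other hand G contains the 3-clique {1, 2, 4}. A clique must lie in a single bag of any decomposition, so no decomposition can have width below 2. Therefore the treewidth is 2.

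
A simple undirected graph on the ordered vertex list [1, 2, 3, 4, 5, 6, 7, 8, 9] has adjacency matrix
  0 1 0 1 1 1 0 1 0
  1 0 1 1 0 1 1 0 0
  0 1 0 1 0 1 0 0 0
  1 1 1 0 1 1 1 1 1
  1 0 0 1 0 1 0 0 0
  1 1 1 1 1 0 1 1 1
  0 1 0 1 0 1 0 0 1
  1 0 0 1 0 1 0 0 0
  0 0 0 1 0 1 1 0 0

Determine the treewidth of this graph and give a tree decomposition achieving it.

Every bag has size at most 4, so the width is 4 − 1 = 3 and tw(G) ≤ 3. For the lower bound, the 4 vertices {1, 4, 6, 8} are pairwise adjacent, and any tree decomposition puts a clique entirely inside one bag — forcing width ≥ 3. Combining the bounds, tw(G) = 3.

Treewidth 3.
One such decomposition:
Bags: B1 = {1, 4, 5, 6}  B2 = {1, 2, 4, 6}  B3 = {2, 3, 4, 6}  B4 = {1, 4, 6, 8}  B5 = {2, 4, 6, 7}  B6 = {4, 6, 7, 9}
Tree: B1–B2, B2–B3, B2–B4, B2–B5, B5–B6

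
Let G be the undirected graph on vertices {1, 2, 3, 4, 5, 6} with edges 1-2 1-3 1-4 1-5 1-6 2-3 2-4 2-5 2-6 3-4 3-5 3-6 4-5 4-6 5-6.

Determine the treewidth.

5

A width-5 tree decomposition is:
Bags: B1 = {1, 2, 3, 4, 5, 6}
Tree: (single bag)
With just one bag of size 6, the width is 6 − 1 = 5, so tw(G) ≤ 5. On the other hand G contains the 6-clique {1, 2, 3, 4, 5, 6}. A clique must lie in a single bag of any decomposition, so no decomposition can have width below 5. Hence tw(G) = 5 exactly.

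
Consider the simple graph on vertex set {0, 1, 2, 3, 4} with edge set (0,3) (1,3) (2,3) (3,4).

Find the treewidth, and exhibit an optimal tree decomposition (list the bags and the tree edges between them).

Each bag holds 2 vertices, so the decomposition has width 1, which upper-bounds the treewidth. Since G has at least one edge (e.g. 4–3), it is not an edgeless graph, so tw(G) ≥ 1. Therefore the treewidth is 1.

Treewidth 1.
One optimal decomposition is:
Bags: B1 = {3, 4}  B2 = {2, 3}  B3 = {0, 3}  B4 = {1, 3}
Tree: B1–B2, B1–B3, B1–B4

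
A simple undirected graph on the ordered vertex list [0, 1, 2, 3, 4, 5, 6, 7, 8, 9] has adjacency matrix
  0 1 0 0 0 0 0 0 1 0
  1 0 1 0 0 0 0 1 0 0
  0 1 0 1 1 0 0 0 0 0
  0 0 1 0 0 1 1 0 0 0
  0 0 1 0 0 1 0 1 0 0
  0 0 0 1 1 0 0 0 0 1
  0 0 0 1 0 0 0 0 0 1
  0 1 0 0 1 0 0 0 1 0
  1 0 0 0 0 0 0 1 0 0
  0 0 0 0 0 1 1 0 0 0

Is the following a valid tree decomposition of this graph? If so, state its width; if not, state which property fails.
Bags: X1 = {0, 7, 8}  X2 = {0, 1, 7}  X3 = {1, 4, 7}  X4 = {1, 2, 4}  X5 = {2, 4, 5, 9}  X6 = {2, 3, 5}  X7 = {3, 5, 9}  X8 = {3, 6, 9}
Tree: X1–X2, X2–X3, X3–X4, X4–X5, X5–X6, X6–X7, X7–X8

No — bags containing vertex 9 are not connected in the tree.

A tree decomposition must satisfy three properties: every vertex lies in some bag; for every edge, both endpoints lie together in some bag; and for every vertex, the bags containing it form a connected subtree. Here bags containing vertex 9 are not connected in the tree, so the decomposition is invalid.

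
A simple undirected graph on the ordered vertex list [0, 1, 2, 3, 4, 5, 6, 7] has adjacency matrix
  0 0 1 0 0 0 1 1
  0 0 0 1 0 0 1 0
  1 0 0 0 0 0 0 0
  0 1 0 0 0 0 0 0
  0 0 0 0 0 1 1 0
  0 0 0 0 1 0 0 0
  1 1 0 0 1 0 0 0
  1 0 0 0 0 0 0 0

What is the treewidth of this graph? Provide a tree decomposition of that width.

Treewidth 1.
Bags: B1 = {1, 6}  B2 = {0, 6}  B3 = {0, 7}  B4 = {4, 6}  B5 = {4, 5}  B6 = {1, 3}  B7 = {0, 2}
Tree: B1–B2, B2–B3, B2–B4, B4–B5, B1–B6, B2–B7

Each bag holds 2 vertices, so the decomposition has width 1, which upper-bounds the treewidth. Since G has at least one edge (e.g. 1–6), it is not an edgeless graph, so tw(G) ≥ 1. Therefore the treewidth is 1.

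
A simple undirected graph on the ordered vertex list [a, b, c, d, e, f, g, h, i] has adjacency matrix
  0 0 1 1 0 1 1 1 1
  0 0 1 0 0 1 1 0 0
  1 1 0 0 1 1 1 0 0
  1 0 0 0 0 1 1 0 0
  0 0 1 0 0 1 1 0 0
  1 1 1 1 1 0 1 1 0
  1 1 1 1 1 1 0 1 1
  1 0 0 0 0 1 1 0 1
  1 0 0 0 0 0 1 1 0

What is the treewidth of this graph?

A width-3 tree decomposition is:
Bags: B1 = {a, f, g, h}  B2 = {a, d, f, g}  B3 = {a, c, f, g}  B4 = {c, e, f, g}  B5 = {a, g, h, i}  B6 = {b, c, f, g}
Tree: B1–B2, B2–B3, B3–B4, B1–B5, B4–B6
The largest bag has 4 vertices, giving width 3; this decomposition certifies tw(G) ≤ 3. For the lower bound, the 4 vertices {a, d, f, g} are pairwise adjacent, and any tree decomposition puts a clique entirely inside one bag — forcing width ≥ 3. The upper and lower bounds meet at 3, so that is the treewidth.

3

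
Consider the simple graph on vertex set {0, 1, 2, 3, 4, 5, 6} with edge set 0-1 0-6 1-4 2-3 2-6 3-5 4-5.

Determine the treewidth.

2

A width-2 tree decomposition is:
Bags: B1 = {0, 1, 6}  B2 = {1, 2, 6}  B3 = {1, 2, 3}  B4 = {1, 3, 5}  B5 = {1, 4, 5}
Tree: B1–B2, B2–B3, B3–B4, B4–B5
Every bag has size at most 3, so the width is 3 − 1 = 2 and tw(G) ≤ 2. For the lower bound, G contains the cycle 1–0–6–2–3–5–4–1, so G is not a forest; only forests have treewidth ≤ 1, hence tw(G) ≥ 2. Therefore the treewidth is 2.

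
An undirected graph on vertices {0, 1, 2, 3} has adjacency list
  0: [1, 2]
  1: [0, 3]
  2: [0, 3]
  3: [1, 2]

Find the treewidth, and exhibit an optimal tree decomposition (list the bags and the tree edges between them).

Every bag has size at most 3, so the width is 3 − 1 = 2 and tw(G) ≤ 2. Since 3–1–0–2–3 is a cycle in G, G is not acyclic. Forests are exactly the graphs of treewidth ≤ 1, so tw(G) ≥ 2. The upper and lower bounds meet at 2, so that is the treewidth.

Treewidth 2.
One optimal decomposition is:
Bags: B1 = {0, 1, 3}  B2 = {0, 2, 3}
Tree: B1–B2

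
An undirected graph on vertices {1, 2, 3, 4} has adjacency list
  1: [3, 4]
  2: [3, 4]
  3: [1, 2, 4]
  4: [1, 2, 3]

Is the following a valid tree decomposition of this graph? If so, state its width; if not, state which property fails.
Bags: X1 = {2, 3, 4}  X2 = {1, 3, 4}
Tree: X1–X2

Checking the three conditions: (i) the bags cover all of {1, 2, 3, 4}; (ii) for each edge, some bag contains both endpoints; (iii) the bags containing any fixed vertex form a subtree. All hold, so the decomposition is valid with width 3 − 1 = 2.

Yes; width 2.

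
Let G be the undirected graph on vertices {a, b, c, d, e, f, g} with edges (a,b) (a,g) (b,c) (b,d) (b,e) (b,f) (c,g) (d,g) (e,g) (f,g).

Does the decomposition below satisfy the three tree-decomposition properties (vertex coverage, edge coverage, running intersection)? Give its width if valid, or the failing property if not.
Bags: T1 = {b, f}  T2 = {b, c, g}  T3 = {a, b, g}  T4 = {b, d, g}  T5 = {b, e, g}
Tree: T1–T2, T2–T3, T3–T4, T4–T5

A tree decomposition must satisfy three properties: every vertex lies in some bag; for every edge, both endpoints lie together in some bag; and for every vertex, the bags containing it form a connected subtree. Here edge (g,f) lies in no bag, so the decomposition is invalid.

No — edge (g,f) lies in no bag.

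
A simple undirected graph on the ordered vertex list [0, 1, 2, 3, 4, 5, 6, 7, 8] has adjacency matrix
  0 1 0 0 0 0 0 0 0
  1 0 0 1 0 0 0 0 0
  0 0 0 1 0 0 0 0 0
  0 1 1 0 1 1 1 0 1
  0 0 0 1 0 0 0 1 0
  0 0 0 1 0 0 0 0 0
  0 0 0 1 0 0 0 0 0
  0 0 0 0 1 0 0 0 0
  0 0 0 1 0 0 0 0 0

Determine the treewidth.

A width-1 tree decomposition is:
Bags: B1 = {2, 3}  B2 = {3, 6}  B3 = {3, 4}  B4 = {1, 3}  B5 = {3, 8}  B6 = {3, 5}  B7 = {0, 1}  B8 = {4, 7}
Tree: B1–B2, B1–B3, B1–B4, B4–B5, B2–B6, B4–B7, B3–B8
Each bag holds 2 vertices, so the decomposition has width 1, which upper-bounds the treewidth. Any graph with an edge has treewidth ≥ 1, and G has the edge 3–2. Combining the bounds, tw(G) = 1.

1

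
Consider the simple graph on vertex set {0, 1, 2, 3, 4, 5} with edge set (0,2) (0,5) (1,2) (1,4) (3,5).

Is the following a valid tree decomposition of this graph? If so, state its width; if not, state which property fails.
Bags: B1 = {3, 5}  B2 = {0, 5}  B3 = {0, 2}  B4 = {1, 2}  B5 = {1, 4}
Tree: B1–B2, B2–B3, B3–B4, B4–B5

Vertex coverage: the bags together contain {0, 1, 2, 3, 4, 5}, the full vertex set. Edge coverage: each edge of G has both endpoints in at least one bag. Running intersection: for every vertex, the bags containing it form a connected subtree. All three properties hold, so this is a valid tree decomposition of width max|bag| − 1 = 1, and hence tw(G) ≤ 1.

Yes; width 1.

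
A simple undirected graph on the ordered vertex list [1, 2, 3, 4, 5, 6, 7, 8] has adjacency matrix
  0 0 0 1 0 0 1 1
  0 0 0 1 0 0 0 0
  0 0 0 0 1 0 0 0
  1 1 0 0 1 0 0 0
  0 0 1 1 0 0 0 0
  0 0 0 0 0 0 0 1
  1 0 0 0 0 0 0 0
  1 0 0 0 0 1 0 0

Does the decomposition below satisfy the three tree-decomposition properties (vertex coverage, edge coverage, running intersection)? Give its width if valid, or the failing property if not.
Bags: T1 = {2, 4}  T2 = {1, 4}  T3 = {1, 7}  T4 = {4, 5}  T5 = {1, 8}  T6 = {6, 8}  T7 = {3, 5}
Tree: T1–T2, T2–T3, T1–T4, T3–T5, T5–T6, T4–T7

Checking the three conditions: (i) the bags cover all of {1, 2, 3, 4, 5, 6, 7, 8}; (ii) for each edge, some bag contains both endpoints; (iii) the bags containing any fixed vertex form a subtree. All hold, so the decomposition is valid with width 2 − 1 = 1.

Yes; width 1.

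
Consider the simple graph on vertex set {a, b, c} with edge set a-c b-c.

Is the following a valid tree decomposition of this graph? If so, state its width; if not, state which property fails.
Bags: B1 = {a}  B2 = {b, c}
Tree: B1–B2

A tree decomposition must satisfy three properties: every vertex lies in some bag; for every edge, both endpoints lie together in some bag; and for every vertex, the bags containing it form a connected subtree. Here edge (c,a) lies in no bag, so the decomposition is invalid.

No — edge (c,a) lies in no bag.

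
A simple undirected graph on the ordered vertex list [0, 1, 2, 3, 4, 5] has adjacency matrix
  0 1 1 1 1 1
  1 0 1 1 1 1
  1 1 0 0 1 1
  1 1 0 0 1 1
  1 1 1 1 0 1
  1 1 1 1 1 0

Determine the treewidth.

4

A width-4 tree decomposition is:
Bags: B1 = {0, 1, 3, 4, 5}  B2 = {0, 1, 2, 4, 5}
Tree: B1–B2
The largest bag has 5 vertices, giving width 4; this decomposition certifies tw(G) ≤ 4. Conversely, {0, 1, 2, 4, 5} is a clique of size 5, and the vertices of any clique must share a bag in every tree decomposition; so some bag has ≥ 5 vertices and tw(G) ≥ 4. Therefore the treewidth is 4.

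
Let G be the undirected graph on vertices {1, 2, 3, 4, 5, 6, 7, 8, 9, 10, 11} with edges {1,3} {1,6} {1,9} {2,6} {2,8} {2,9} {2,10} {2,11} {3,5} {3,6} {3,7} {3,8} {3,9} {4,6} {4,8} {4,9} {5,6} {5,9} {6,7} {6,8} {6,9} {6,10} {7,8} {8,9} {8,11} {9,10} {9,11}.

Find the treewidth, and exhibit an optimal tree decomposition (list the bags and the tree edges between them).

Every bag has size at most 4, so the width is 4 − 1 = 3 and tw(G) ≤ 3. For the lower bound, the 4 vertices {2, 8, 9, 11} are pairwise adjacent, and any tree decomposition puts a clique entirely inside one bag — forcing width ≥ 3. The upper and lower bounds meet at 3, so that is the treewidth.

Treewidth 3.
One such decomposition:
Bags: B1 = {3, 6, 8, 9}  B2 = {2, 6, 8, 9}  B3 = {3, 6, 7, 8}  B4 = {2, 8, 9, 11}  B5 = {4, 6, 8, 9}  B6 = {2, 6, 9, 10}  B7 = {1, 3, 6, 9}  B8 = {3, 5, 6, 9}
Tree: B1–B2, B1–B3, B2–B4, B2–B5, B2–B6, B1–B7, B7–B8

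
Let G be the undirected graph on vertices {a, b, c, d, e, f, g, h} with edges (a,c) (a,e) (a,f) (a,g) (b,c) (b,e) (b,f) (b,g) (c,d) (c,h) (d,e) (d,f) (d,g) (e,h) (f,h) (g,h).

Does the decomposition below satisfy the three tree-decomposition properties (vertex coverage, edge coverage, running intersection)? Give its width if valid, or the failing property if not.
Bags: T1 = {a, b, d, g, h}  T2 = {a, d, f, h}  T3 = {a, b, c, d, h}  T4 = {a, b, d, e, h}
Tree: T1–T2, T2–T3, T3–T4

A tree decomposition must satisfy three properties: every vertex lies in some bag; for every edge, both endpoints lie together in some bag; and for every vertex, the bags containing it form a connected subtree. Here edge (b,f) lies in no bag, so the decomposition is invalid.

No — edge (b,f) lies in no bag.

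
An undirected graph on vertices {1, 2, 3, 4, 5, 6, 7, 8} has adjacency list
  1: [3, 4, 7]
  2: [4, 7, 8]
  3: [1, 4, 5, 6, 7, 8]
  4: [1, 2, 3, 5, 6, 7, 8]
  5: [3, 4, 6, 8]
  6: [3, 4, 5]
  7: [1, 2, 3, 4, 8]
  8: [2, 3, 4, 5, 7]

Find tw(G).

3

A width-3 tree decomposition is:
Bags: B1 = {3, 4, 7, 8}  B2 = {2, 4, 7, 8}  B3 = {1, 3, 4, 7}  B4 = {3, 4, 5, 8}  B5 = {3, 4, 5, 6}
Tree: B1–B2, B1–B3, B1–B4, B4–B5
The largest bag has 4 vertices, giving width 3; this decomposition certifies tw(G) ≤ 3. On the other hand G contains the 4-clique {2, 4, 7, 8}. A clique must lie in a single bag of any decomposition, so no decomposition can have width below 3. Combining the bounds, tw(G) = 3.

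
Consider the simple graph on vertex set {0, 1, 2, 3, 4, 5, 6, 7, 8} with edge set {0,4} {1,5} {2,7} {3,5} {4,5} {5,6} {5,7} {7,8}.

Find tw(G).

1

A width-1 tree decomposition is:
Bags: B1 = {5, 7}  B2 = {3, 5}  B3 = {7, 8}  B4 = {4, 5}  B5 = {0, 4}  B6 = {2, 7}  B7 = {5, 6}  B8 = {1, 5}
Tree: B1–B2, B1–B3, B1–B4, B4–B5, B3–B6, B2–B7, B7–B8
Every bag has size at most 2, so the width is 2 − 1 = 1 and tw(G) ≤ 1. Any graph with an edge has treewidth ≥ 1, and G has the edge 5–7. Therefore the treewidth is 1.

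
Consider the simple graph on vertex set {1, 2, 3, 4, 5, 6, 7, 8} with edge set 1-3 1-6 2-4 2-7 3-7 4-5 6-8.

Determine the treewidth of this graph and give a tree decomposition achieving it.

Treewidth 1.
One such decomposition:
Bags: B1 = {4, 5}  B2 = {2, 4}  B3 = {2, 7}  B4 = {3, 7}  B5 = {1, 3}  B6 = {1, 6}  B7 = {6, 8}
Tree: B1–B2, B2–B3, B3–B4, B4–B5, B5–B6, B6–B7

Every bag has size at most 2, so the width is 2 − 1 = 1 and tw(G) ≤ 1. Since G has at least one edge (e.g. 5–4), it is not an edgeless graph, so tw(G) ≥ 1. Hence tw(G) = 1 exactly.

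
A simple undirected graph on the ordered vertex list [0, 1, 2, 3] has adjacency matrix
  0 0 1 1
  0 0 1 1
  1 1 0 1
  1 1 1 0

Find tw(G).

2

A width-2 tree decomposition is:
Bags: B1 = {0, 2, 3}  B2 = {1, 2, 3}
Tree: B1–B2
Every bag has size at most 3, so the width is 3 − 1 = 2 and tw(G) ≤ 2. For the lower bound, the 3 vertices {0, 2, 3} are pairwise adjacent, and any tree decomposition puts a clique entirely inside one bag — forcing width ≥ 2. The upper and lower bounds meet at 2, so that is the treewidth.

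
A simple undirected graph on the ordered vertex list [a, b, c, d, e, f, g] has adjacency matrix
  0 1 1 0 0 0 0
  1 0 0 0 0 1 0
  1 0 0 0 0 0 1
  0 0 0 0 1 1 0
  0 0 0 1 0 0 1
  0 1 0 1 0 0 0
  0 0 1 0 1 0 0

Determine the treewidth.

2

A width-2 tree decomposition is:
Bags: B1 = {c, e, g}  B2 = {c, d, e}  B3 = {c, d, f}  B4 = {b, c, f}  B5 = {a, b, c}
Tree: B1–B2, B2–B3, B3–B4, B4–B5
Every bag has size at most 3, so the width is 3 − 1 = 2 and tw(G) ≤ 2. For the lower bound, G contains the cycle c–g–e–d–f–b–a–c, so G is not a forest; only forests have treewidth ≤ 1, hence tw(G) ≥ 2. Combining the bounds, tw(G) = 2.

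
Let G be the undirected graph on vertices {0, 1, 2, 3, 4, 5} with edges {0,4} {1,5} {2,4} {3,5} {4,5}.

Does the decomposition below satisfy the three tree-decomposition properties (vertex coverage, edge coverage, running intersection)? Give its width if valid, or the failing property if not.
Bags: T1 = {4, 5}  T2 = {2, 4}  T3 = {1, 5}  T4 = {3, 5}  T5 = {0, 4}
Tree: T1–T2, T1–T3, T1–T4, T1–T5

Yes; width 1.

Every vertex of G appears in some bag (union = {0, 1, 2, 3, 4, 5}); every edge is covered by a bag; and for each vertex v the set of bags containing v is connected in the bag tree. The decomposition is therefore valid. The largest bag has 2 vertices, so the width is 1.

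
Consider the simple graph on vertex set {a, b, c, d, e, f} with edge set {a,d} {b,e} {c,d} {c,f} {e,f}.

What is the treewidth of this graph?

1

A width-1 tree decomposition is:
Bags: B1 = {b, e}  B2 = {e, f}  B3 = {c, f}  B4 = {c, d}  B5 = {a, d}
Tree: B1–B2, B2–B3, B3–B4, B4–B5
Each bag holds 2 vertices, so the decomposition has width 1, which upper-bounds the treewidth. Since G has at least one edge (e.g. b–e), it is not an edgeless graph, so tw(G) ≥ 1. The upper and lower bounds meet at 1, so that is the treewidth.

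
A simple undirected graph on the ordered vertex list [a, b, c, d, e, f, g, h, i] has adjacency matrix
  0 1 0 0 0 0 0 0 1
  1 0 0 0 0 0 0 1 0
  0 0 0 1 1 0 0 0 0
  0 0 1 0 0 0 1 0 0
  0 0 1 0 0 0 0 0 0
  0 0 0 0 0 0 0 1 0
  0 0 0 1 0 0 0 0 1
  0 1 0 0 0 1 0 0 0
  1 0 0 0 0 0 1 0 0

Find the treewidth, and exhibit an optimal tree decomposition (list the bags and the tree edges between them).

Treewidth 1.
One such decomposition:
Bags: B1 = {f, h}  B2 = {b, h}  B3 = {a, b}  B4 = {a, i}  B5 = {g, i}  B6 = {d, g}  B7 = {c, d}  B8 = {c, e}
Tree: B1–B2, B2–B3, B3–B4, B4–B5, B5–B6, B6–B7, B7–B8

The largest bag has 2 vertices, giving width 1; this decomposition certifies tw(G) ≤ 1. Any graph with an edge has treewidth ≥ 1, and G has the edge f–h. Therefore the treewidth is 1.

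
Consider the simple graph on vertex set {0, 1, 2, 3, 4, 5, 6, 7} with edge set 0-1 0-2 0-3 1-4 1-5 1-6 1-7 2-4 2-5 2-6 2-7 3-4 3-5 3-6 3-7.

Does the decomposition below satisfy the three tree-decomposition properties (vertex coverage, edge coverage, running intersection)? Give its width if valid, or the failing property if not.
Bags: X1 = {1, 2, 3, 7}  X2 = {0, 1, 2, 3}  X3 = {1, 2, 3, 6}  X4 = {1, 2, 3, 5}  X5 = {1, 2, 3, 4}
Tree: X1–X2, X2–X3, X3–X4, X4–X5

Yes; width 3.

Vertex coverage: the bags together contain {0, 1, 2, 3, 4, 5, 6, 7}, the full vertex set. Edge coverage: each edge of G has both endpoints in at least one bag. Running intersection: for every vertex, the bags containing it form a connected subtree. All three properties hold, so this is a valid tree decomposition of width max|bag| − 1 = 3, and hence tw(G) ≤ 3.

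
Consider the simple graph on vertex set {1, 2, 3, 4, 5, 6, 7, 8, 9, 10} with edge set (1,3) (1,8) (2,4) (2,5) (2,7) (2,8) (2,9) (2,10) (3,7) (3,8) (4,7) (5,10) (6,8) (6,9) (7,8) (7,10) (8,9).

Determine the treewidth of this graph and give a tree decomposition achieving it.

Treewidth 2.
One such decomposition:
Bags: B1 = {2, 7, 8}  B2 = {2, 4, 7}  B3 = {3, 7, 8}  B4 = {2, 8, 9}  B5 = {2, 7, 10}  B6 = {2, 5, 10}  B7 = {6, 8, 9}  B8 = {1, 3, 8}
Tree: B1–B2, B1–B3, B1–B4, B2–B5, B5–B6, B4–B7, B3–B8

Each bag holds 3 vertices, so the decomposition has width 2, which upper-bounds the treewidth. On the other hand G contains the 3-clique {1, 3, 8}. A clique must lie in a single bag of any decomposition, so no decomposition can have width below 2. The upper and lower bounds meet at 2, so that is the treewidth.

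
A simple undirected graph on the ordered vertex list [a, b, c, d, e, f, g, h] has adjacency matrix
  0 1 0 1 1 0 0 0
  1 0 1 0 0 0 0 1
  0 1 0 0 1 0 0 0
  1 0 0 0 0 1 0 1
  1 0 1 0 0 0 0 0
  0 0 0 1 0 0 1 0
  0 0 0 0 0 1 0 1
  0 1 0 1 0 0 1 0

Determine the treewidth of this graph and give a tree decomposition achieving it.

Every bag has size at most 3, so the width is 3 − 1 = 2 and tw(G) ≤ 2. For the lower bound, G contains the cycle c–e–a–b–c, so G is not a forest; only forests have treewidth ≤ 1, hence tw(G) ≥ 2. Therefore the treewidth is 2.

Treewidth 2.
One such decomposition:
Bags: B1 = {b, c, e}  B2 = {a, b, e}  B3 = {a, b, h}  B4 = {a, d, h}  B5 = {d, g, h}  B6 = {d, f, g}
Tree: B1–B2, B2–B3, B3–B4, B4–B5, B5–B6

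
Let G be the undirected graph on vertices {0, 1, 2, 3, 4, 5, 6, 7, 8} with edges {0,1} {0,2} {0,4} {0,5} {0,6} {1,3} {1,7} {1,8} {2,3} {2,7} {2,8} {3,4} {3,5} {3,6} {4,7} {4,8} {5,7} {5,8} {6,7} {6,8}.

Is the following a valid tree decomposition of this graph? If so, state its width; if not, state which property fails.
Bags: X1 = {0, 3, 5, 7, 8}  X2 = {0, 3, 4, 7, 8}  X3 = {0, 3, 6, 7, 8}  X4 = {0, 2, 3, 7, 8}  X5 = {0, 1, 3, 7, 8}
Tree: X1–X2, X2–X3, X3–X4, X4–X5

Yes; width 4.

Vertex coverage: the bags together contain {0, 1, 2, 3, 4, 5, 6, 7, 8}, the full vertex set. Edge coverage: each edge of G has both endpoints in at least one bag. Running intersection: for every vertex, the bags containing it form a connected subtree. All three properties hold, so this is a valid tree decomposition of width max|bag| − 1 = 4, and hence tw(G) ≤ 4.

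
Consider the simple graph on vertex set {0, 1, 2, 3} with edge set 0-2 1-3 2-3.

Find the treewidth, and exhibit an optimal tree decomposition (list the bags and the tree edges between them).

Every bag has size at most 2, so the width is 2 − 1 = 1 and tw(G) ≤ 1. Any graph with an edge has treewidth ≥ 1, and G has the edge 0–2. Combining the bounds, tw(G) = 1.

Treewidth 1.
Bags: B1 = {0, 2}  B2 = {2, 3}  B3 = {1, 3}
Tree: B1–B2, B2–B3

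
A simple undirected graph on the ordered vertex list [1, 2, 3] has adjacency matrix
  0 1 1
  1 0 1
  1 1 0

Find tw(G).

A width-2 tree decomposition is:
Bags: B1 = {1, 2, 3}
Tree: (single bag)
A single bag containing all 3 vertices is trivially a valid decomposition of width 2. For the lower bound, the 3 vertices {1, 2, 3} are pairwise adjacent, and any tree decomposition puts a clique entirely inside one bag — forcing width ≥ 2. Combining the bounds, tw(G) = 2.

2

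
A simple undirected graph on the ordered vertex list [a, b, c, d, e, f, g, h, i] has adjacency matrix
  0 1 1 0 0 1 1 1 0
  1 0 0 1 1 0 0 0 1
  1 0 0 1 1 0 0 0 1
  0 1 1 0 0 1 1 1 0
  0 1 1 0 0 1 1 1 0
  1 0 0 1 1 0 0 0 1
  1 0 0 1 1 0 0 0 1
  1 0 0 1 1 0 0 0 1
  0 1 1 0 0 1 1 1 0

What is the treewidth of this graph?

4

A width-4 tree decomposition is:
Bags: B1 = {a, d, e, g, i}  B2 = {a, b, d, e, i}  B3 = {a, d, e, h, i}  B4 = {a, c, d, e, i}  B5 = {a, d, e, f, i}
Tree: B1–B2, B2–B3, B3–B4, B4–B5
Every bag has size at most 5, so the width is 5 − 1 = 4 and tw(G) ≤ 4. For the lower bound: the 5 vertex sets {a,g}, {b,d}, {e,h}, {i}, {c} are disjoint, each induces a connected subgraph, and every pair is joined by at least one edge of G. Contracting each set to a single vertex therefore yields K_{5} as a minor, and since treewidth is minor-monotone, tw(G) ≥ tw(K_{5}) = 4. Therefore the treewidth is 4.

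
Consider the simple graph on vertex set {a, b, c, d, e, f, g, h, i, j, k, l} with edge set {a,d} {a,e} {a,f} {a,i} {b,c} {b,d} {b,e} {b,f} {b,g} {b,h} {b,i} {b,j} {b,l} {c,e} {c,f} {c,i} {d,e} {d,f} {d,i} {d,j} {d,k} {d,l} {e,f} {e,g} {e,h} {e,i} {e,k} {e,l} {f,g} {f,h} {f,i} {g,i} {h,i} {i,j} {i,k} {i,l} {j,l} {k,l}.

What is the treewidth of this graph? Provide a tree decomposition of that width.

Every bag has size at most 5, so the width is 5 − 1 = 4 and tw(G) ≤ 4. Conversely, {b, d, i, j, l} is a clique of size 5, and the vertices of any clique must share a bag in every tree decomposition; so some bag has ≥ 5 vertices and tw(G) ≥ 4. The upper and lower bounds meet at 4, so that is the treewidth.

Treewidth 4.
Bags: B1 = {b, d, e, f, i}  B2 = {a, d, e, f, i}  B3 = {b, d, e, i, l}  B4 = {b, d, i, j, l}  B5 = {b, e, f, h, i}  B6 = {d, e, i, k, l}  B7 = {b, e, f, g, i}  B8 = {b, c, e, f, i}
Tree: B1–B2, B1–B3, B3–B4, B1–B5, B3–B6, B1–B7, B5–B8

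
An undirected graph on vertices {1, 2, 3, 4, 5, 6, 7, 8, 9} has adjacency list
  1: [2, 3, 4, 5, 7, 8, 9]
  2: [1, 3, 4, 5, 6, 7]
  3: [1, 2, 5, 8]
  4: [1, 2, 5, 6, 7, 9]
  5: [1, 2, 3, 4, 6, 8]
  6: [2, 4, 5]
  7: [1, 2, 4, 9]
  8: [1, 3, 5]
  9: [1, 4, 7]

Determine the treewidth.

3

A width-3 tree decomposition is:
Bags: B1 = {1, 2, 4, 5}  B2 = {1, 2, 4, 7}  B3 = {2, 4, 5, 6}  B4 = {1, 4, 7, 9}  B5 = {1, 2, 3, 5}  B6 = {1, 3, 5, 8}
Tree: B1–B2, B1–B3, B2–B4, B1–B5, B5–B6
The largest bag has 4 vertices, giving width 3; this decomposition certifies tw(G) ≤ 3. For the lower bound, the 4 vertices {1, 3, 5, 8} are pairwise adjacent, and any tree decomposition puts a clique entirely inside one bag — forcing width ≥ 3. Combining the bounds, tw(G) = 3.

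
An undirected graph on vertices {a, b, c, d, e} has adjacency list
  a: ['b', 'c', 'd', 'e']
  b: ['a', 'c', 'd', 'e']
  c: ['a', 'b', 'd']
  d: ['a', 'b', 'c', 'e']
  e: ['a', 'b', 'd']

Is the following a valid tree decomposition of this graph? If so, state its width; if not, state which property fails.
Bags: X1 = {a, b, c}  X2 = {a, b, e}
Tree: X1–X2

No — vertex d appears in no bag.

A tree decomposition must satisfy three properties: every vertex lies in some bag; for every edge, both endpoints lie together in some bag; and for every vertex, the bags containing it form a connected subtree. Here vertex d appears in no bag, so the decomposition is invalid.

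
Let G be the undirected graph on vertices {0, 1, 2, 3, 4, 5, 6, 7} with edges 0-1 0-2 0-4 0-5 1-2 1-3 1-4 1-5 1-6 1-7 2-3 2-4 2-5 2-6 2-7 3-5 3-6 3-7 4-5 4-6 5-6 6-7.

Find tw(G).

4

A width-4 tree decomposition is:
Bags: B1 = {1, 2, 3, 6, 7}  B2 = {1, 2, 3, 5, 6}  B3 = {1, 2, 4, 5, 6}  B4 = {0, 1, 2, 4, 5}
Tree: B1–B2, B2–B3, B3–B4
Each bag holds 5 vertices, so the decomposition has width 4, which upper-bounds the treewidth. For the lower bound, the 5 vertices {1, 2, 3, 5, 6} are pairwise adjacent, and any tree decomposition puts a clique entirely inside one bag — forcing width ≥ 4. Hence tw(G) = 4 exactly.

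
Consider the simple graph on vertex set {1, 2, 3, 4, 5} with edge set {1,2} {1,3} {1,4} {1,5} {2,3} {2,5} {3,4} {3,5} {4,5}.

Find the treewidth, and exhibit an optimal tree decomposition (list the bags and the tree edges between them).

Each bag holds 4 vertices, so the decomposition has width 3, which upper-bounds the treewidth. On the other hand G contains the 4-clique {1, 2, 3, 5}. A clique must lie in a single bag of any decomposition, so no decomposition can have width below 3. The upper and lower bounds meet at 3, so that is the treewidth.

Treewidth 3.
Bags: B1 = {1, 2, 3, 5}  B2 = {1, 3, 4, 5}
Tree: B1–B2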